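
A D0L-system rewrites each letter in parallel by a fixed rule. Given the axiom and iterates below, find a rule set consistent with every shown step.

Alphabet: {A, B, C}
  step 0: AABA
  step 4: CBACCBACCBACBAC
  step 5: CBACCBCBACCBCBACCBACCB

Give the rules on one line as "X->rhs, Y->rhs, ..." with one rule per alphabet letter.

  step 4 ⇒ step 5: CBACCBACCBACBAC ⇒ CB·A·C·CB·CB·A·C·CB·CB·A·C·CB·A·C·CB
    A ↦ C
    B ↦ A
    C ↦ CB

A->C, B->A, C->CB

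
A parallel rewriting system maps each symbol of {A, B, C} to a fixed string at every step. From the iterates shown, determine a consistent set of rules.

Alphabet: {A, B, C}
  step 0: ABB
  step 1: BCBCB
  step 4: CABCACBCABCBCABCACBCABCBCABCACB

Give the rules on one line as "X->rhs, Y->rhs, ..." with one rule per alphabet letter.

  step 0 ⇒ step 1: ABB ⇒ B·CB·CB
    A ↦ B
    B ↦ CB
    C ↦ CA  (constrained at step 1)

A->B, B->CB, C->CA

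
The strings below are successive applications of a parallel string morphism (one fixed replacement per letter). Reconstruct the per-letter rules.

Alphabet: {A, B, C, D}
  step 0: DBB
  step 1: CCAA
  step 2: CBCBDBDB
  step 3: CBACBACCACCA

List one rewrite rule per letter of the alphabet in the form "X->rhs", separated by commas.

A->DB, B->A, C->CB, D->CC

  step 2 ⇒ step 3: CBCBDBDB ⇒ CB·A·CB·A·CC·A·CC·A
    B ↦ A
    C ↦ CB
    D ↦ CC
  step 1 ⇒ step 2: CCAA ⇒ CB·CB·DB·DB
    A ↦ DB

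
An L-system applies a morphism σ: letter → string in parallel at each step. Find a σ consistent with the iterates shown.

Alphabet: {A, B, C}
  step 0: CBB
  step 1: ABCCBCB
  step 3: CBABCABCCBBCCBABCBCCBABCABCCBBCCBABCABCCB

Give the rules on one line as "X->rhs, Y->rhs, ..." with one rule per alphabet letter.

A->BC, B->CB, C->ABC

  step 0 ⇒ step 1: CBB ⇒ ABC·CB·CB
    B ↦ CB
    C ↦ ABC
    A ↦ BC  (constrained at step 1)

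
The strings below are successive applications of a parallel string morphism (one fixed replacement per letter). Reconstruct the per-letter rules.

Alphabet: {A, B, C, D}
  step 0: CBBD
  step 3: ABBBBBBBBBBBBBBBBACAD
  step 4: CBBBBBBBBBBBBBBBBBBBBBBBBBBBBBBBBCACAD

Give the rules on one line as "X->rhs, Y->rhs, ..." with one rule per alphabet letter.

  step 3 ⇒ step 4: ABBBBBBBBBBBBBBBBACAD ⇒ C·BB·BB·BB·BB·BB·BB·BB·BB·BB·BB·BB·BB·BB·BB·BB·BB·C·A·C·AD
    A ↦ C
    B ↦ BB
    C ↦ A
    D ↦ AD

A->C, B->BB, C->A, D->AD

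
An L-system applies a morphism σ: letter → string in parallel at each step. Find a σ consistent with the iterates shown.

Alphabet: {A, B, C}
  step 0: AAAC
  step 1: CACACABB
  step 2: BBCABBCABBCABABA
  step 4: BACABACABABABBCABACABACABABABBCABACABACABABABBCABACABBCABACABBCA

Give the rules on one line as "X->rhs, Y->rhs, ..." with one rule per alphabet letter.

A->CA, B->BA, C->BB

  step 1 ⇒ step 2: CACACABB ⇒ BB·CA·BB·CA·BB·CA·BA·BA
    A ↦ CA
    B ↦ BA
    C ↦ BB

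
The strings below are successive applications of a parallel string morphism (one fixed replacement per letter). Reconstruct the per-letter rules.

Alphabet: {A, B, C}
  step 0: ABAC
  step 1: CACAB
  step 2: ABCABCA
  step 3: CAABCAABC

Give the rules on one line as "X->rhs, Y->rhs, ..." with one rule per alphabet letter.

  step 2 ⇒ step 3: ABCABCA ⇒ C·A·AB·C·A·AB·C
    A ↦ C
    B ↦ A
    C ↦ AB

A->C, B->A, C->AB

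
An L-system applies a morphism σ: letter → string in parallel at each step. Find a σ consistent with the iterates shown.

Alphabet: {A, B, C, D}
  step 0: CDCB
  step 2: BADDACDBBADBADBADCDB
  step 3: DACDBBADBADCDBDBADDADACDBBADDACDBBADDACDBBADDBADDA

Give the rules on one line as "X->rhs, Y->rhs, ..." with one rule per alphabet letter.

A->CDB, B->DA, C->D, D->BAD

  step 2 ⇒ step 3: BADDACDBBADBADBADCDB ⇒ DA·CDB·BAD·BAD·CDB·D·BAD·DA·DA·CDB·BAD·DA·CDB·BAD·DA·CDB·BAD·D·BAD·DA
    A ↦ CDB
    B ↦ DA
    C ↦ D
    D ↦ BAD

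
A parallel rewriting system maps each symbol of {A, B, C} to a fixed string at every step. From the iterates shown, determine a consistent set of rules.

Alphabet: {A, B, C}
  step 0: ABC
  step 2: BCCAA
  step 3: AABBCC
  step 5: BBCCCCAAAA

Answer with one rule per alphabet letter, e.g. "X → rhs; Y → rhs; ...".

A->C, B->AA, C->B

  step 2 ⇒ step 3: BCCAA ⇒ AA·B·B·C·C
    A ↦ C
    B ↦ AA
    C ↦ B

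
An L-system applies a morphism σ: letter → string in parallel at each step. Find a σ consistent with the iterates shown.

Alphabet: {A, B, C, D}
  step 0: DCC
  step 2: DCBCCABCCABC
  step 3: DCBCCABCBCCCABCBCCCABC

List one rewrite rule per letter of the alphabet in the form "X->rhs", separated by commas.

A->C, B->CA, C->BC, D->DC

  step 2 ⇒ step 3: DCBCCABCCABC ⇒ DC·BC·CA·BC·BC·C·CA·BC·BC·C·CA·BC
    A ↦ C
    B ↦ CA
    C ↦ BC
    D ↦ DC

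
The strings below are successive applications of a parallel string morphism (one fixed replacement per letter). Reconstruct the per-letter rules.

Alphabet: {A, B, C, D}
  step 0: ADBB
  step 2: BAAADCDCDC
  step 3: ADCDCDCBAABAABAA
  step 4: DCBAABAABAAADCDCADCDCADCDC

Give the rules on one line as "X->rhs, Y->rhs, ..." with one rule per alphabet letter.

  step 3 ⇒ step 4: ADCDCDCBAABAABAA ⇒ DC·BA·A·BA·A·BA·A·A·DC·DC·A·DC·DC·A·DC·DC
    A ↦ DC
    B ↦ A
    C ↦ A
    D ↦ BA

A->DC, B->A, C->A, D->BA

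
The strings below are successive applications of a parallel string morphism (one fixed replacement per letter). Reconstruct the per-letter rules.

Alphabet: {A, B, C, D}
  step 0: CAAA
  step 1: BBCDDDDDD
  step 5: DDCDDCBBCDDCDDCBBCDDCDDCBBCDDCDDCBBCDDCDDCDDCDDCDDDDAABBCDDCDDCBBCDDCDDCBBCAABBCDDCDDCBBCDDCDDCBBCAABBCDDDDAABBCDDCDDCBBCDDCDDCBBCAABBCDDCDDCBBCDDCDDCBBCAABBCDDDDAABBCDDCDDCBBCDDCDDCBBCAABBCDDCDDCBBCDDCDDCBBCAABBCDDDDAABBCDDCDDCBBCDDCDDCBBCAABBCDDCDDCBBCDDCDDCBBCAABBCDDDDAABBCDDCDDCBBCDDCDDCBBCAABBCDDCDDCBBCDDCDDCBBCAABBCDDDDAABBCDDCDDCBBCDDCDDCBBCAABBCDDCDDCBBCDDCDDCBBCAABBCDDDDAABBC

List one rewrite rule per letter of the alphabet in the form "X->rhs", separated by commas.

  step 0 ⇒ step 1: CAAA ⇒ BBC·DD·DD·DD
    A ↦ DD
    C ↦ BBC
    B ↦ A  (constrained at step 1)
    D ↦ DDC  (constrained at step 1)

A->DD, B->A, C->BBC, D->DDC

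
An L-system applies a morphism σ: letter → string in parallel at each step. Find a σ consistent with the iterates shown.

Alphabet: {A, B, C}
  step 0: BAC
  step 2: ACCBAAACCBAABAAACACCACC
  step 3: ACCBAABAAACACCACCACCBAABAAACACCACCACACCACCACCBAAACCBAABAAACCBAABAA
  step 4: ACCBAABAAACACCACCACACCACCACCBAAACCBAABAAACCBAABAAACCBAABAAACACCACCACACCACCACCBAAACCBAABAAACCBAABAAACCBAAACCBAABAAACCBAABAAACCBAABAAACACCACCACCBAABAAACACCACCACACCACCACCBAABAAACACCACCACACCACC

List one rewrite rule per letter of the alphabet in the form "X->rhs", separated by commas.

  step 3 ⇒ step 4: ACCBAABAAACACCACCACCBAABAAACACCACCACACCACCACCBAAACCBAABAAACCBAABAA ⇒ ACC·BAA·BAA·AC·ACC·ACC·AC·ACC·ACC·ACC·BAA·ACC·BAA·BAA·ACC·BAA·BAA·ACC·BAA·BAA·AC·ACC·ACC·AC·ACC·ACC·ACC·BAA·ACC·BAA·BAA·ACC·BAA·BAA·ACC·BAA·ACC·BAA·BAA·ACC·BAA·BAA·ACC·BAA·BAA·AC·ACC·ACC·ACC·BAA·BAA·AC·ACC·ACC·AC·ACC·ACC·ACC·BAA·BAA·AC·ACC·ACC·AC·ACC·ACC
    A ↦ ACC
    B ↦ AC
    C ↦ BAA

A->ACC, B->AC, C->BAA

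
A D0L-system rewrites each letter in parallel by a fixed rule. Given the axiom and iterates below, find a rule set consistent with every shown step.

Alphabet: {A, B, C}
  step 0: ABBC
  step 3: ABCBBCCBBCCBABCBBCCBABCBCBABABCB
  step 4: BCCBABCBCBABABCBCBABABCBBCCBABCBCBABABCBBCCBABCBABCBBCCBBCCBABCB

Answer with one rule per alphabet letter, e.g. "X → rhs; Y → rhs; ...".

  step 3 ⇒ step 4: ABCBBCCBBCCBABCBBCCBABCBCBABABCB ⇒ BC·CB·AB·CB·CB·AB·AB·CB·CB·AB·AB·CB·BC·CB·AB·CB·CB·AB·AB·CB·BC·CB·AB·CB·AB·CB·BC·CB·BC·CB·AB·CB
    A ↦ BC
    B ↦ CB
    C ↦ AB

A->BC, B->CB, C->AB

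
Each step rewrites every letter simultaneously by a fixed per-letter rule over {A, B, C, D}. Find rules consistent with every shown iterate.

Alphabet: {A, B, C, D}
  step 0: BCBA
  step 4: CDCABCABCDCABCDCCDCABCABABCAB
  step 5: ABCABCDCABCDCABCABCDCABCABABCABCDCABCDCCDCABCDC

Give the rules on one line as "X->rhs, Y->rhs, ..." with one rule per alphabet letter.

  step 4 ⇒ step 5: CDCABCABCDCABCDCCDCABCABABCAB ⇒ AB·C·AB·C·DC·AB·C·DC·AB·C·AB·C·DC·AB·C·AB·AB·C·AB·C·DC·AB·C·DC·C·DC·AB·C·DC
    A ↦ C
    B ↦ DC
    C ↦ AB
    D ↦ C

A->C, B->DC, C->AB, D->C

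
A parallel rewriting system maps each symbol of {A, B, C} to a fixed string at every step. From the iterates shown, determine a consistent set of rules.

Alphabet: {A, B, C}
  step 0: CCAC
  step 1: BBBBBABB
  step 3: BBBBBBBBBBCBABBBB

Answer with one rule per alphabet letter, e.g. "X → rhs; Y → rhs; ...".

A->BA, B->C, C->BB

  step 0 ⇒ step 1: CCAC ⇒ BB·BB·BA·BB
    A ↦ BA
    C ↦ BB
    B ↦ C  (constrained at step 1)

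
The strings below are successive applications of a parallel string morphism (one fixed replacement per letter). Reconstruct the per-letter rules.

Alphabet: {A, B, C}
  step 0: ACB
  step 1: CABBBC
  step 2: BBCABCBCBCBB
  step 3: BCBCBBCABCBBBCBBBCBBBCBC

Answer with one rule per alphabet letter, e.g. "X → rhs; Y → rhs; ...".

  step 2 ⇒ step 3: BBCABCBCBCBB ⇒ BC·BC·BB·CA·BC·BB·BC·BB·BC·BB·BC·BC
    A ↦ CA
    B ↦ BC
    C ↦ BB

A->CA, B->BC, C->BB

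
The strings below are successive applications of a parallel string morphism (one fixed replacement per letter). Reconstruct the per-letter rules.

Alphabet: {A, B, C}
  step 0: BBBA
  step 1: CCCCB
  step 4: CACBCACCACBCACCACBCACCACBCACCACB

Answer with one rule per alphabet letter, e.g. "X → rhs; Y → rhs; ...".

  step 0 ⇒ step 1: BBBA ⇒ C·C·C·CB
    A ↦ CB
    B ↦ C
    C ↦ CA  (constrained at step 1)

A->CB, B->C, C->CA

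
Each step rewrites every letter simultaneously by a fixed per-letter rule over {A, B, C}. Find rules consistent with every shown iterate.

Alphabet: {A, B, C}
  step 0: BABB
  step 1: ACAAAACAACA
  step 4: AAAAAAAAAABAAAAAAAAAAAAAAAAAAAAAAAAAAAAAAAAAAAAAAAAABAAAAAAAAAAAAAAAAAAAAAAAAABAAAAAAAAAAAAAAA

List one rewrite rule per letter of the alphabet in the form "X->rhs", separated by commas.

A->AA, B->ACA, C->BA

  step 0 ⇒ step 1: BABB ⇒ ACA·AA·ACA·ACA
    A ↦ AA
    B ↦ ACA
    C ↦ BA  (constrained at step 1)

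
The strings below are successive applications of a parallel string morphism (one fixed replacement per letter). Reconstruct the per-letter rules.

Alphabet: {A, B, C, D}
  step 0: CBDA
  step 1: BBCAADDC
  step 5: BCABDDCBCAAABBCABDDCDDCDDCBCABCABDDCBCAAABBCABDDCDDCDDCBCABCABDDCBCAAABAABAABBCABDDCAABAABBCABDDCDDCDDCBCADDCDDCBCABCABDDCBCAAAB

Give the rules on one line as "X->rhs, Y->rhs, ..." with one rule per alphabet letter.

  step 0 ⇒ step 1: CBDA ⇒ B·BCA·A·DDC
    A ↦ DDC
    B ↦ BCA
    C ↦ B
    D ↦ A

A->DDC, B->BCA, C->B, D->A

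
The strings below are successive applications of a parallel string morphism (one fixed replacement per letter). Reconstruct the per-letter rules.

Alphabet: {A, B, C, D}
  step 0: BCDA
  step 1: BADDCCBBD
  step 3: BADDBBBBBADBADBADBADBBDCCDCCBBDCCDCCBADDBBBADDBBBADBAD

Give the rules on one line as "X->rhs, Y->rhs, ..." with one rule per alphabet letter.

A->D, B->BAD, C->DCC, D->BB

  step 0 ⇒ step 1: BCDA ⇒ BAD·DCC·BB·D
    A ↦ D
    B ↦ BAD
    C ↦ DCC
    D ↦ BB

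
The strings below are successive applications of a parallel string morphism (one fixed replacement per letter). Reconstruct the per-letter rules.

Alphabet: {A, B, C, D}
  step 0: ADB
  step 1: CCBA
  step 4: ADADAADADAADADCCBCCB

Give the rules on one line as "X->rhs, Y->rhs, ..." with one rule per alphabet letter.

A->CC, B->A, C->AD, D->B

  step 0 ⇒ step 1: ADB ⇒ CC·B·A
    A ↦ CC
    B ↦ A
    D ↦ B
    C ↦ AD  (constrained at step 1)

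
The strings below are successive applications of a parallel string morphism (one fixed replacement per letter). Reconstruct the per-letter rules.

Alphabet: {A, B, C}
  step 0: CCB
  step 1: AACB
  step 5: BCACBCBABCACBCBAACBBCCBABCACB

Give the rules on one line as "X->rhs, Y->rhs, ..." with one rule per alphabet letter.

  step 0 ⇒ step 1: CCB ⇒ A·A·CB
    B ↦ CB
    C ↦ A
    A ↦ BC  (constrained at step 1)

A->BC, B->CB, C->A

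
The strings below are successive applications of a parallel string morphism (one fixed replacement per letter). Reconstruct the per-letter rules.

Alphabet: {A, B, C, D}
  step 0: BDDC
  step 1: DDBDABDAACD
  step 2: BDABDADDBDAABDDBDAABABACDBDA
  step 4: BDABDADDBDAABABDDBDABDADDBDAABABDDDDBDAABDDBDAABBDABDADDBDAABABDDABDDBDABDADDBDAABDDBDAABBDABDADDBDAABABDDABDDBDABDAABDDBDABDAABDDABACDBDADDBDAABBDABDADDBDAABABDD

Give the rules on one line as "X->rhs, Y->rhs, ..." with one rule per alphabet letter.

  step 1 ⇒ step 2: DDBDABDAACD ⇒ BDA·BDA·DD·BDA·AB·DD·BDA·AB·AB·ACD·BDA
    A ↦ AB
    B ↦ DD
    C ↦ ACD
    D ↦ BDA

A->AB, B->DD, C->ACD, D->BDA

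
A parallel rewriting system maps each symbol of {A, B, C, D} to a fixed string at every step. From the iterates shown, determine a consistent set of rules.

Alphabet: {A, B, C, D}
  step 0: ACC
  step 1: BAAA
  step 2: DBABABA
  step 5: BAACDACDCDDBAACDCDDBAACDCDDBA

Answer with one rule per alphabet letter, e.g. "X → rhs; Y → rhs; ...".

  step 1 ⇒ step 2: BAAA ⇒ D·BA·BA·BA
    A ↦ BA
    B ↦ D
  step 0 ⇒ step 1: ACC ⇒ BA·A·A
    C ↦ A
    D ↦ CD  (constrained at step 2)

A->BA, B->D, C->A, D->CD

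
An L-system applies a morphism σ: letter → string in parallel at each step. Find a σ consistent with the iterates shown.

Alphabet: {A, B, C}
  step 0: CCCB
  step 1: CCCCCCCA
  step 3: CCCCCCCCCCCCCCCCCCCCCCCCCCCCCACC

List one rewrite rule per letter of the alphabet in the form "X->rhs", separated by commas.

A->BC, B->CA, C->CC

  step 0 ⇒ step 1: CCCB ⇒ CC·CC·CC·CA
    B ↦ CA
    C ↦ CC
    A ↦ BC  (constrained at step 1)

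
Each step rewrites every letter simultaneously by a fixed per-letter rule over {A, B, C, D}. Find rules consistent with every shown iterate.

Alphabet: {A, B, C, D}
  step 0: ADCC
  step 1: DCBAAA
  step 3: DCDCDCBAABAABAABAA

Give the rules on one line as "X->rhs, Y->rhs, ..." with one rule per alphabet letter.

A->DC, B->DC, C->A, D->BA

  step 0 ⇒ step 1: ADCC ⇒ DC·BA·A·A
    A ↦ DC
    C ↦ A
    D ↦ BA
    B ↦ DC  (constrained at step 1)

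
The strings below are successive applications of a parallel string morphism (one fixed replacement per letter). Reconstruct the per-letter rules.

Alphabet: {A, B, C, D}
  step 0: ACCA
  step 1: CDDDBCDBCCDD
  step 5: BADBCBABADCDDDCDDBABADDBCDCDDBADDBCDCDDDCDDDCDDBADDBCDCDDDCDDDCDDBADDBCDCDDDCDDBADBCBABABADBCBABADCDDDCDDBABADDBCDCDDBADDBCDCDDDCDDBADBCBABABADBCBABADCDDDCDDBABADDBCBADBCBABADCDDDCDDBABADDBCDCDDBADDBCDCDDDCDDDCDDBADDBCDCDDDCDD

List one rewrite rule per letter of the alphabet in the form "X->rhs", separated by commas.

A->CDD, B->D, C->DBC, D->BA

  step 0 ⇒ step 1: ACCA ⇒ CDD·DBC·DBC·CDD
    A ↦ CDD
    C ↦ DBC
    B ↦ D  (constrained at step 1)
    D ↦ BA  (constrained at step 1)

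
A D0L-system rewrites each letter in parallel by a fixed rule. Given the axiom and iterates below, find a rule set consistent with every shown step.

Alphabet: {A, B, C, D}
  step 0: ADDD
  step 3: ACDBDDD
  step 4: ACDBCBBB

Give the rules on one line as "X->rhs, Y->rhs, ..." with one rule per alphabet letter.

A->AC, B->C, C->D, D->B

  step 3 ⇒ step 4: ACDBDDD ⇒ AC·D·B·C·B·B·B
    A ↦ AC
    B ↦ C
    C ↦ D
    D ↦ B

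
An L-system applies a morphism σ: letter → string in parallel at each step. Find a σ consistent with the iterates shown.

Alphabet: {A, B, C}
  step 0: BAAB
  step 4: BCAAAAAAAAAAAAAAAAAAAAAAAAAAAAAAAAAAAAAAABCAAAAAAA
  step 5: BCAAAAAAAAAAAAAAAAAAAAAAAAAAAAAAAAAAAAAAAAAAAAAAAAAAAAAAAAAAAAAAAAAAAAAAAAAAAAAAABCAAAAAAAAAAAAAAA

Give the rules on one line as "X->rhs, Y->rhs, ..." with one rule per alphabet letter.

  step 4 ⇒ step 5: BCAAAAAAAAAAAAAAAAAAAAAAAAAAAAAAAAAAAAAAABCAAAAAAA ⇒ BC·A·AA·AA·AA·AA·AA·AA·AA·AA·AA·AA·AA·AA·AA·AA·AA·AA·AA·AA·AA·AA·AA·AA·AA·AA·AA·AA·AA·AA·AA·AA·AA·AA·AA·AA·AA·AA·AA·AA·AA·BC·A·AA·AA·AA·AA·AA·AA·AA
    A ↦ AA
    B ↦ BC
    C ↦ A

A->AA, B->BC, C->A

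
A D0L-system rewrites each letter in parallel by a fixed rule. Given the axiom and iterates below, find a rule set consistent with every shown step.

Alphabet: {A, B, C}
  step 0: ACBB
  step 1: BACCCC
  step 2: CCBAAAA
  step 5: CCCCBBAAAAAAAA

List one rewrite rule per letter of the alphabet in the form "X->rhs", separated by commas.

A->B, B->CC, C->A

  step 1 ⇒ step 2: BACCCC ⇒ CC·B·A·A·A·A
    A ↦ B
    B ↦ CC
    C ↦ A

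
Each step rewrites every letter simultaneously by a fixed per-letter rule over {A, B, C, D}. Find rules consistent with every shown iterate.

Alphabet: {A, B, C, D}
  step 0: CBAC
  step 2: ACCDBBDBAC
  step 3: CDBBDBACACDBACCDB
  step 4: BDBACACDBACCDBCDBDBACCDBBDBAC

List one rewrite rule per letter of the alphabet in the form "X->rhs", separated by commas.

A->CD, B->AC, C->B, D->DB

  step 3 ⇒ step 4: CDBBDBACACDBACCDB ⇒ B·DB·AC·AC·DB·AC·CD·B·CD·B·DB·AC·CD·B·B·DB·AC
    A ↦ CD
    B ↦ AC
    C ↦ B
    D ↦ DB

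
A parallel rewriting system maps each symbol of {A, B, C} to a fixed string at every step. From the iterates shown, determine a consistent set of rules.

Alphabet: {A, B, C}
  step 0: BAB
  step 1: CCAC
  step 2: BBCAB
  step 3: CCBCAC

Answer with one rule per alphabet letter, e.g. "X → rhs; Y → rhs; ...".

A->CA, B->C, C->B

  step 2 ⇒ step 3: BBCAB ⇒ C·C·B·CA·C
    A ↦ CA
    B ↦ C
    C ↦ B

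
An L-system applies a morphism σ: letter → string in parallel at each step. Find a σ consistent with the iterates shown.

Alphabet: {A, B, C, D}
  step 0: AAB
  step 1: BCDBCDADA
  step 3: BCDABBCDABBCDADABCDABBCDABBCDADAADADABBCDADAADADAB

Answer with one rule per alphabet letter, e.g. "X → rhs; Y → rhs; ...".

A->BCD, B->ADA, C->D, D->AB

  step 0 ⇒ step 1: AAB ⇒ BCD·BCD·ADA
    A ↦ BCD
    B ↦ ADA
    C ↦ D  (constrained at step 1)
    D ↦ AB  (constrained at step 1)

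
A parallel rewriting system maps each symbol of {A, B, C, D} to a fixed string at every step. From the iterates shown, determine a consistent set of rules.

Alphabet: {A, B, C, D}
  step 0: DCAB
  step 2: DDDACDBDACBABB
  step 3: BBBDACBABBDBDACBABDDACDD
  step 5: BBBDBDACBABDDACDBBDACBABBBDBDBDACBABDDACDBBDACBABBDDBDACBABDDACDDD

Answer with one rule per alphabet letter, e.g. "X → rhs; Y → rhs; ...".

A->DAC, B->D, C->BAB, D->B

  step 2 ⇒ step 3: DDDACDBDACBABB ⇒ B·B·B·DAC·BAB·B·D·B·DAC·BAB·D·DAC·D·D
    A ↦ DAC
    B ↦ D
    C ↦ BAB
    D ↦ B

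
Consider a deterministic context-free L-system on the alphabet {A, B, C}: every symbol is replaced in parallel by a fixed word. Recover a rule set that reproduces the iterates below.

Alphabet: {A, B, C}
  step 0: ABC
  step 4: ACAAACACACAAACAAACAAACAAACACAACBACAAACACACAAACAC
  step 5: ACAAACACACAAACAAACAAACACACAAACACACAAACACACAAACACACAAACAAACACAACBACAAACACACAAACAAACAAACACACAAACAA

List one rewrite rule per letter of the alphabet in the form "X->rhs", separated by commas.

A->AC, B->CB, C->AA

  step 4 ⇒ step 5: ACAAACACACAAACAAACAAACAAACACAACBACAAACACACAAACAC ⇒ AC·AA·AC·AC·AC·AA·AC·AA·AC·AA·AC·AC·AC·AA·AC·AC·AC·AA·AC·AC·AC·AA·AC·AC·AC·AA·AC·AA·AC·AC·AA·CB·AC·AA·AC·AC·AC·AA·AC·AA·AC·AA·AC·AC·AC·AA·AC·AA
    A ↦ AC
    B ↦ CB
    C ↦ AA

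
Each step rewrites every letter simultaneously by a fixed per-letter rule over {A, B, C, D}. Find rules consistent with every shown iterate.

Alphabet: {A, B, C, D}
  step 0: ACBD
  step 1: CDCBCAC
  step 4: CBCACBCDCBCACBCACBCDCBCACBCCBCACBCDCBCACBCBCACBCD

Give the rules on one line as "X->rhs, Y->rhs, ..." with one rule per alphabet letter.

A->CD, B->CA, C->CB, D->C

  step 0 ⇒ step 1: ACBD ⇒ CD·CB·CA·C
    A ↦ CD
    B ↦ CA
    C ↦ CB
    D ↦ C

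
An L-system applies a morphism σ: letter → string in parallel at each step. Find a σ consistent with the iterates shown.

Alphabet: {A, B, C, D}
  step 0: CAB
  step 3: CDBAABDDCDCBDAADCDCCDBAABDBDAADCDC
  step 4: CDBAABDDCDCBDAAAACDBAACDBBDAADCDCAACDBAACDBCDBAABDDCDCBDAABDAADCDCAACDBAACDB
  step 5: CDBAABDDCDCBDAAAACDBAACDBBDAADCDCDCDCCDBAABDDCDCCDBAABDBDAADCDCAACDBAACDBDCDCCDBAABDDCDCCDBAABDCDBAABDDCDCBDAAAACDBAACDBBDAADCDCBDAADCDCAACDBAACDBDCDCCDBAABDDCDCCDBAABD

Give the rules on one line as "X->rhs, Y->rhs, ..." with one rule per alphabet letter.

  step 4 ⇒ step 5: CDBAABDDCDCBDAAAACDBAACDBBDAADCDCAACDBAACDBCDBAABDDCDCBDAABDAADCDCAACDBAACDB ⇒ CDB·AA·BD·DC·DC·BD·AA·AA·CDB·AA·CDB·BD·AA·DC·DC·DC·DC·CDB·AA·BD·DC·DC·CDB·AA·BD·BD·AA·DC·DC·AA·CDB·AA·CDB·DC·DC·CDB·AA·BD·DC·DC·CDB·AA·BD·CDB·AA·BD·DC·DC·BD·AA·AA·CDB·AA·CDB·BD·AA·DC·DC·BD·AA·DC·DC·AA·CDB·AA·CDB·DC·DC·CDB·AA·BD·DC·DC·CDB·AA·BD
    A ↦ DC
    B ↦ BD
    C ↦ CDB
    D ↦ AA

A->DC, B->BD, C->CDB, D->AA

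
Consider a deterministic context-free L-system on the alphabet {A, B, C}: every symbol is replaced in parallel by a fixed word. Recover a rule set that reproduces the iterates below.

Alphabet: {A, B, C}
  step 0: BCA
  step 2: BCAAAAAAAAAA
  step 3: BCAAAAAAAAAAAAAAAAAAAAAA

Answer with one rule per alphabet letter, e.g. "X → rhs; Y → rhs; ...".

A->AA, B->BC, C->AA

  step 2 ⇒ step 3: BCAAAAAAAAAA ⇒ BC·AA·AA·AA·AA·AA·AA·AA·AA·AA·AA·AA
    A ↦ AA
    B ↦ BC
    C ↦ AA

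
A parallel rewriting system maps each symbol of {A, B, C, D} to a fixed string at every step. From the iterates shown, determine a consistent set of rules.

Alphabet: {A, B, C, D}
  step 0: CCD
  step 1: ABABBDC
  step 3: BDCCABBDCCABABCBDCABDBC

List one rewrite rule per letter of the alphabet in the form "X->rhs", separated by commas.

A->DB, B->C, C->AB, D->BDC

  step 0 ⇒ step 1: CCD ⇒ AB·AB·BDC
    C ↦ AB
    D ↦ BDC
    A ↦ DB  (constrained at step 1)
    B ↦ C  (constrained at step 1)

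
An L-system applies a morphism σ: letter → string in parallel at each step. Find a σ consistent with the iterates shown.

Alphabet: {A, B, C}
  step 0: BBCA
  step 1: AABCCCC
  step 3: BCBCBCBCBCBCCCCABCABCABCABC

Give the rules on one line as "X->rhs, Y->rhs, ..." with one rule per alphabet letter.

A->CCC, B->A, C->BC

  step 0 ⇒ step 1: BBCA ⇒ A·A·BC·CCC
    A ↦ CCC
    B ↦ A
    C ↦ BC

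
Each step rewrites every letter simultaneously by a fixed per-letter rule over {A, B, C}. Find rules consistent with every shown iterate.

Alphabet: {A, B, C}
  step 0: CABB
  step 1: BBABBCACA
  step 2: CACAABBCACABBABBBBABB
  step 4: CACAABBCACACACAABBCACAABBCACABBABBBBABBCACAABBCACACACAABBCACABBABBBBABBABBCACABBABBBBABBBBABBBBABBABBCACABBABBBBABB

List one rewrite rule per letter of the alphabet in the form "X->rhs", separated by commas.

  step 1 ⇒ step 2: BBABBCACA ⇒ CA·CA·ABB·CA·CA·BB·ABB·BB·ABB
    A ↦ ABB
    B ↦ CA
    C ↦ BB

A->ABB, B->CA, C->BB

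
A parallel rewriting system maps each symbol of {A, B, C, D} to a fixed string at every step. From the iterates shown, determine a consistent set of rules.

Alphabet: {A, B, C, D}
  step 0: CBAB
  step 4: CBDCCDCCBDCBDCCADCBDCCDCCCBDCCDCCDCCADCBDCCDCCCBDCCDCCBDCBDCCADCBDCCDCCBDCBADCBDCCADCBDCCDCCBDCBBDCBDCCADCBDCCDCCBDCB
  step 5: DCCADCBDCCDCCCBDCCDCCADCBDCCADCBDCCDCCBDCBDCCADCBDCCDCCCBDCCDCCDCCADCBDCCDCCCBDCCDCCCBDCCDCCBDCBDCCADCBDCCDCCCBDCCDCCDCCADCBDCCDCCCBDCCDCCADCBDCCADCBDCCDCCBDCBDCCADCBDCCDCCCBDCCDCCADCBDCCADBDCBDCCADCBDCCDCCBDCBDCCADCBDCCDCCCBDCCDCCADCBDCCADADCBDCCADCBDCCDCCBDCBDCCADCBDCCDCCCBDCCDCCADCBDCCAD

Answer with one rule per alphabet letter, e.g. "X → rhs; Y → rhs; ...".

  step 4 ⇒ step 5: CBDCCDCCBDCBDCCADCBDCCDCCCBDCCDCCDCCADCBDCCDCCCBDCCDCCBDCBDCCADCBDCCDCCBDCBADCBDCCADCBDCCDCCBDCBBDCBDCCADCBDCCDCCBDCB ⇒ DCC·AD·CB·DCC·DCC·CB·DCC·DCC·AD·CB·DCC·AD·CB·DCC·DCC·BD·CB·DCC·AD·CB·DCC·DCC·CB·DCC·DCC·DCC·AD·CB·DCC·DCC·CB·DCC·DCC·CB·DCC·DCC·BD·CB·DCC·AD·CB·DCC·DCC·CB·DCC·DCC·DCC·AD·CB·DCC·DCC·CB·DCC·DCC·AD·CB·DCC·AD·CB·DCC·DCC·BD·CB·DCC·AD·CB·DCC·DCC·CB·DCC·DCC·AD·CB·DCC·AD·BD·CB·DCC·AD·CB·DCC·DCC·BD·CB·DCC·AD·CB·DCC·DCC·CB·DCC·DCC·AD·CB·DCC·AD·AD·CB·DCC·AD·CB·DCC·DCC·BD·CB·DCC·AD·CB·DCC·DCC·CB·DCC·DCC·AD·CB·DCC·AD
    A ↦ BD
    B ↦ AD
    C ↦ DCC
    D ↦ CB

A->BD, B->AD, C->DCC, D->CB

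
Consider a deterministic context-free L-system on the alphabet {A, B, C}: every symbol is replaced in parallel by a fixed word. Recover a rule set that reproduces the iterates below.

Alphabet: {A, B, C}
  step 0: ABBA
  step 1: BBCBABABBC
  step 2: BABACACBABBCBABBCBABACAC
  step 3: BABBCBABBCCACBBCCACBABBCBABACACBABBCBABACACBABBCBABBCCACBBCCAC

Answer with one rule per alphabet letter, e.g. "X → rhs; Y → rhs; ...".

  step 2 ⇒ step 3: BABACACBABBCBABBCBABACAC ⇒ BA·BBC·BA·BBC·CAC·BBC·CAC·BA·BBC·BA·BA·CAC·BA·BBC·BA·BA·CAC·BA·BBC·BA·BBC·CAC·BBC·CAC
    A ↦ BBC
    B ↦ BA
    C ↦ CAC

A->BBC, B->BA, C->CAC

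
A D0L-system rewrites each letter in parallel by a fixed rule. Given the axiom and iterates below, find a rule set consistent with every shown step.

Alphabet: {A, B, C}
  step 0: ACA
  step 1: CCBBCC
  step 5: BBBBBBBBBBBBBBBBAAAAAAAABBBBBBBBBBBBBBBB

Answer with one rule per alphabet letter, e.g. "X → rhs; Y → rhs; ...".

  step 0 ⇒ step 1: ACA ⇒ CC·BB·CC
    A ↦ CC
    C ↦ BB
    B ↦ A  (constrained at step 1)

A->CC, B->A, C->BB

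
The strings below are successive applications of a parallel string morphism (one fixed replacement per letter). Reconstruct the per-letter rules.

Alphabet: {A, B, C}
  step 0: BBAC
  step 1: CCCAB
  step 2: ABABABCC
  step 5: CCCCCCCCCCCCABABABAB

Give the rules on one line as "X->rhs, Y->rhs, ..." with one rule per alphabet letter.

A->C, B->C, C->AB

  step 1 ⇒ step 2: CCCAB ⇒ AB·AB·AB·C·C
    A ↦ C
    B ↦ C
    C ↦ AB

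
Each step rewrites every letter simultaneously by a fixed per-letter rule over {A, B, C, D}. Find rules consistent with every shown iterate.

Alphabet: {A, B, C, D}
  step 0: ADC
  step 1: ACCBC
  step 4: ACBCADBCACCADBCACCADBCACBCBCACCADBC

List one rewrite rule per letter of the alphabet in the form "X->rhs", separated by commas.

A->AC, B->AD, C->BC, D->C

  step 0 ⇒ step 1: ADC ⇒ AC·C·BC
    A ↦ AC
    C ↦ BC
    D ↦ C
    B ↦ AD  (constrained at step 1)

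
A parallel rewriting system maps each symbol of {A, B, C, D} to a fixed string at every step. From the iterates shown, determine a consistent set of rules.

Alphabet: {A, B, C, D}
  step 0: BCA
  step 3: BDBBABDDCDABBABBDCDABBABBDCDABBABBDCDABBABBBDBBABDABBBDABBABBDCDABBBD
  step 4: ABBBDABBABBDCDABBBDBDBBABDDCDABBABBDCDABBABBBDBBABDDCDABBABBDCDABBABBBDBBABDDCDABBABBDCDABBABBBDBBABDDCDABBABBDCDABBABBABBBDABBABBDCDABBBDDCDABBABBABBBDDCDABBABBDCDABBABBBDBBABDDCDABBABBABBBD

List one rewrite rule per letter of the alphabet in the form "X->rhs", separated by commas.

  step 3 ⇒ step 4: BDBBABDDCDABBABBDCDABBABBDCDABBABBDCDABBABBBDBBABDABBBDABBABBDCDABBBD ⇒ ABB·BD·ABB·ABB·DCD·ABB·BD·BD·BBA·BD·DCD·ABB·ABB·DCD·ABB·ABB·BD·BBA·BD·DCD·ABB·ABB·DCD·ABB·ABB·BD·BBA·BD·DCD·ABB·ABB·DCD·ABB·ABB·BD·BBA·BD·DCD·ABB·ABB·DCD·ABB·ABB·ABB·BD·ABB·ABB·DCD·ABB·BD·DCD·ABB·ABB·ABB·BD·DCD·ABB·ABB·DCD·ABB·ABB·BD·BBA·BD·DCD·ABB·ABB·ABB·BD
    A ↦ DCD
    B ↦ ABB
    C ↦ BBA
    D ↦ BD

A->DCD, B->ABB, C->BBA, D->BD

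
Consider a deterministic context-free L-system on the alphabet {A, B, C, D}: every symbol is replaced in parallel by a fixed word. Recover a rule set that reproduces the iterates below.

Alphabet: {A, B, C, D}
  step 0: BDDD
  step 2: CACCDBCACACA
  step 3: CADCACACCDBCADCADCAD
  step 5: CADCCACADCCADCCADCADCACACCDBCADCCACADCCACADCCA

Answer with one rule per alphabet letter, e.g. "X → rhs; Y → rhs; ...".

A->D, B->CDB, C->CA, D->C

  step 2 ⇒ step 3: CACCDBCACACA ⇒ CA·D·CA·CA·C·CDB·CA·D·CA·D·CA·D
    A ↦ D
    B ↦ CDB
    C ↦ CA
    D ↦ C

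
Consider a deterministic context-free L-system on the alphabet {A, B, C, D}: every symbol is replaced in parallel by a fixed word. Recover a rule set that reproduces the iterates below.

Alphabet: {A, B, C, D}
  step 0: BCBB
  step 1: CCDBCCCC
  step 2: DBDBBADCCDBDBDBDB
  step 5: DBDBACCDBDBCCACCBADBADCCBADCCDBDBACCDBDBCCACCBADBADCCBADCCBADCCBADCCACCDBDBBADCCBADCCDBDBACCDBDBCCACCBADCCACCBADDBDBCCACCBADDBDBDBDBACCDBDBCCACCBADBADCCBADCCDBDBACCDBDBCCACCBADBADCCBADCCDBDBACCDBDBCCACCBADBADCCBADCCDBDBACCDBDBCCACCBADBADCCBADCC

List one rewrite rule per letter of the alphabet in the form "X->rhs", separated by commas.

  step 1 ⇒ step 2: CCDBCCCC ⇒ DB·DB·BAD·CC·DB·DB·DB·DB
    B ↦ CC
    C ↦ DB
    D ↦ BAD
    A ↦ ACC  (constrained at step 2)

A->ACC, B->CC, C->DB, D->BAD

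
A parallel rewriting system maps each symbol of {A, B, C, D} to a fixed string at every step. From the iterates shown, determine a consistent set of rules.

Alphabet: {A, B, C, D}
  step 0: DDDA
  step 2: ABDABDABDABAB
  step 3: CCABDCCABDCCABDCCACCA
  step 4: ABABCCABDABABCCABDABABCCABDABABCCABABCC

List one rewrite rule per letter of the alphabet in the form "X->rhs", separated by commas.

  step 3 ⇒ step 4: CCABDCCABDCCABDCCACCA ⇒ AB·AB·CC·A·BD·AB·AB·CC·A·BD·AB·AB·CC·A·BD·AB·AB·CC·AB·AB·CC
    A ↦ CC
    B ↦ A
    C ↦ AB
    D ↦ BD

A->CC, B->A, C->AB, D->BD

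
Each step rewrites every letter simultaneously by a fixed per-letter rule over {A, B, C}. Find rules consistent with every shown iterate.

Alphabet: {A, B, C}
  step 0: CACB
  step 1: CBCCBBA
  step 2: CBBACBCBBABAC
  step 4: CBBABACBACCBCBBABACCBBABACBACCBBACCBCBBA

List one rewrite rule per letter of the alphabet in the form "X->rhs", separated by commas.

  step 1 ⇒ step 2: CBCCBBA ⇒ CB·BA·CB·CB·BA·BA·C
    A ↦ C
    B ↦ BA
    C ↦ CB

A->C, B->BA, C->CB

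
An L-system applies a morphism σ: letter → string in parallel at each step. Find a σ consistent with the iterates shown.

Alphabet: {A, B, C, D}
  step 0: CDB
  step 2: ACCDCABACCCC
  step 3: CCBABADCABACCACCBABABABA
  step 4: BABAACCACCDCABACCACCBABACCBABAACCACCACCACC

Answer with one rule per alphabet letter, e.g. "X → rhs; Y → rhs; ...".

A->CC, B->A, C->BA, D->DCA

  step 3 ⇒ step 4: CCBABADCABACCACCBABABABA ⇒ BA·BA·A·CC·A·CC·DCA·BA·CC·A·CC·BA·BA·CC·BA·BA·A·CC·A·CC·A·CC·A·CC
    A ↦ CC
    B ↦ A
    C ↦ BA
    D ↦ DCA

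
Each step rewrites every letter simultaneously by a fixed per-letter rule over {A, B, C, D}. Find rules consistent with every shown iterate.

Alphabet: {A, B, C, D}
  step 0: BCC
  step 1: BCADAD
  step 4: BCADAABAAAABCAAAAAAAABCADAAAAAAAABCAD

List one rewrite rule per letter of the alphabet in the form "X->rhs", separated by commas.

  step 0 ⇒ step 1: BCC ⇒ BC·AD·AD
    B ↦ BC
    C ↦ AD
    A ↦ AA  (constrained at step 1)
    D ↦ B  (constrained at step 1)

A->AA, B->BC, C->AD, D->B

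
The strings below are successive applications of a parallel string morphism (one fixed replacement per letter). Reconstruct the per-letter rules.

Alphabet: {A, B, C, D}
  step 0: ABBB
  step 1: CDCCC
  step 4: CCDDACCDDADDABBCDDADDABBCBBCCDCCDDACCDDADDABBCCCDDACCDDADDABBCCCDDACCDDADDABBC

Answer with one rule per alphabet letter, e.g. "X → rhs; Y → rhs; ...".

  step 0 ⇒ step 1: ABBB ⇒ CD·C·C·C
    A ↦ CD
    B ↦ C
    C ↦ DDA  (constrained at step 1)
    D ↦ BBC  (constrained at step 1)

A->CD, B->C, C->DDA, D->BBC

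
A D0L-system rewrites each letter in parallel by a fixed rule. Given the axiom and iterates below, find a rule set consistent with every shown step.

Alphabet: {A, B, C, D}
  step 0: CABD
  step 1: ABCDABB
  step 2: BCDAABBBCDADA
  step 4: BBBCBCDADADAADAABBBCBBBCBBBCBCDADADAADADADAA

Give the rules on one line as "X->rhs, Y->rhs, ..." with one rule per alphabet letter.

A->BC, B->DA, C->A, D->BB

  step 1 ⇒ step 2: ABCDABB ⇒ BC·DA·A·BB·BC·DA·DA
    A ↦ BC
    B ↦ DA
    C ↦ A
    D ↦ BB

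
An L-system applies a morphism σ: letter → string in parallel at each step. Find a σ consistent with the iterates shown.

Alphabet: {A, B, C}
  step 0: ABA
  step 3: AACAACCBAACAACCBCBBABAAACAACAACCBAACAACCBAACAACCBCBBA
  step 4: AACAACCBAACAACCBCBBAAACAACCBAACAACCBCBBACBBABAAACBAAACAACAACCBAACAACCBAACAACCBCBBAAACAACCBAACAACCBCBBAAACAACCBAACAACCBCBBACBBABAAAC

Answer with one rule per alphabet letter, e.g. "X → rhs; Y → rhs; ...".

  step 3 ⇒ step 4: AACAACCBAACAACCBCBBABAAACAACAACCBAACAACCBAACAACCBCBBA ⇒ AAC·AAC·CB·AAC·AAC·CB·CB·BA·AAC·AAC·CB·AAC·AAC·CB·CB·BA·CB·BA·BA·AAC·BA·AAC·AAC·AAC·CB·AAC·AAC·CB·AAC·AAC·CB·CB·BA·AAC·AAC·CB·AAC·AAC·CB·CB·BA·AAC·AAC·CB·AAC·AAC·CB·CB·BA·CB·BA·BA·AAC
    A ↦ AAC
    B ↦ BA
    C ↦ CB

A->AAC, B->BA, C->CB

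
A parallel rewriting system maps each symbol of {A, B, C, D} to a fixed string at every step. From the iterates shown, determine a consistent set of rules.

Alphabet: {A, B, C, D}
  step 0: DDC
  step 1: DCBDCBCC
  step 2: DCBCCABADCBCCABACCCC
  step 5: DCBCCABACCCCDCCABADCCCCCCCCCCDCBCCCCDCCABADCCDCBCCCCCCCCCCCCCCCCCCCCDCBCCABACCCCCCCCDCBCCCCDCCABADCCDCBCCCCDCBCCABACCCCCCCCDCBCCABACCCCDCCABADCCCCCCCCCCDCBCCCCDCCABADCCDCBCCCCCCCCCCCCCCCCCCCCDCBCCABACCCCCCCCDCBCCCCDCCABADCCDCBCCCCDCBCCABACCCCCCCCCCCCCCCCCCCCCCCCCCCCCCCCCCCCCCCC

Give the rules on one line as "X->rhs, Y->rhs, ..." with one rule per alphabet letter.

A->DCC, B->ABA, C->CC, D->DCB

  step 1 ⇒ step 2: DCBDCBCC ⇒ DCB·CC·ABA·DCB·CC·ABA·CC·CC
    B ↦ ABA
    C ↦ CC
    D ↦ DCB
    A ↦ DCC  (constrained at step 2)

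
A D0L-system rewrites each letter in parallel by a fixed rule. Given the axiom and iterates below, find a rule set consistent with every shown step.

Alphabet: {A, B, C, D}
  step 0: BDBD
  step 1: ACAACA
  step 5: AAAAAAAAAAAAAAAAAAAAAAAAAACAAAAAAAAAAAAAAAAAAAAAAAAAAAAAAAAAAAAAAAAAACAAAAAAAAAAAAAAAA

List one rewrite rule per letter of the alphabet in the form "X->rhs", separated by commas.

A->AA, B->AC, C->DB, D->A

  step 0 ⇒ step 1: BDBD ⇒ AC·A·AC·A
    B ↦ AC
    D ↦ A
    A ↦ AA  (constrained at step 1)
    C ↦ DB  (constrained at step 1)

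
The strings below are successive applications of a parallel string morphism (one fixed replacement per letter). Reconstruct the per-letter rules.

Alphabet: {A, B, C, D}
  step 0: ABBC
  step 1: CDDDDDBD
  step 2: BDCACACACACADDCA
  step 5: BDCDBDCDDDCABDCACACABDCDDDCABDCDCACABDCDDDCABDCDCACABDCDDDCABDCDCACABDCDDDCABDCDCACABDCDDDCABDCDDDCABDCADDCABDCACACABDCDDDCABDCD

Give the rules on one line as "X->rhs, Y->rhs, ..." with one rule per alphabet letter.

  step 1 ⇒ step 2: CDDDDDBD ⇒ BD·CA·CA·CA·CA·CA·DD·CA
    B ↦ DD
    C ↦ BD
    D ↦ CA
  step 0 ⇒ step 1: ABBC ⇒ CD·DD·DD·BD
    A ↦ CD

A->CD, B->DD, C->BD, D->CA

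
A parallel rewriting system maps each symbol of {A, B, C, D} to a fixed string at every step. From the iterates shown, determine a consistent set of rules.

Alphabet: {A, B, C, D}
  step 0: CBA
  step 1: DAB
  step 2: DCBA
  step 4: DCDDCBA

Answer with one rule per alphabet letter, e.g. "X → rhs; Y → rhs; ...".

A->B, B->A, C->D, D->DC

  step 1 ⇒ step 2: DAB ⇒ DC·B·A
    A ↦ B
    B ↦ A
    D ↦ DC
  step 0 ⇒ step 1: CBA ⇒ D·A·B
    C ↦ D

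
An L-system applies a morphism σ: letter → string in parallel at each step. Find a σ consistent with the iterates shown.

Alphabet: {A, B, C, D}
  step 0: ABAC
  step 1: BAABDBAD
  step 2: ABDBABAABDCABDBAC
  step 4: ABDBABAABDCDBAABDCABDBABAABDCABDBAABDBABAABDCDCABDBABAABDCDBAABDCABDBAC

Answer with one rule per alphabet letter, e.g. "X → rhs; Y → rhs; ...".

  step 1 ⇒ step 2: BAABDBAD ⇒ ABD·BA·BA·ABD·C·ABD·BA·C
    A ↦ BA
    B ↦ ABD
    D ↦ C
  step 0 ⇒ step 1: ABAC ⇒ BA·ABD·BA·D
    C ↦ D

A->BA, B->ABD, C->D, D->C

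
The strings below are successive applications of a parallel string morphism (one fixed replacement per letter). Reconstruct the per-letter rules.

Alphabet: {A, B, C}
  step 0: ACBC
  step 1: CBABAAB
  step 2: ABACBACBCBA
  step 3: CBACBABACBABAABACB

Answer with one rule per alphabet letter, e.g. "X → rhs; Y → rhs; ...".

A->CB, B->A, C->AB

  step 2 ⇒ step 3: ABACBACBCBA ⇒ CB·A·CB·AB·A·CB·AB·A·AB·A·CB
    A ↦ CB
    B ↦ A
    C ↦ AB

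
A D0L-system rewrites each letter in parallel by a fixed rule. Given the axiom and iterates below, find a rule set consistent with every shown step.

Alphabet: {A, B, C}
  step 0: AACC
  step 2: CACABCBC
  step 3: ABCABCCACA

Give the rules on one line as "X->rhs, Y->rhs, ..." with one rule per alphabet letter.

  step 2 ⇒ step 3: CACABCBC ⇒ A·BC·A·BC·C·A·C·A
    A ↦ BC
    B ↦ C
    C ↦ A

A->BC, B->C, C->A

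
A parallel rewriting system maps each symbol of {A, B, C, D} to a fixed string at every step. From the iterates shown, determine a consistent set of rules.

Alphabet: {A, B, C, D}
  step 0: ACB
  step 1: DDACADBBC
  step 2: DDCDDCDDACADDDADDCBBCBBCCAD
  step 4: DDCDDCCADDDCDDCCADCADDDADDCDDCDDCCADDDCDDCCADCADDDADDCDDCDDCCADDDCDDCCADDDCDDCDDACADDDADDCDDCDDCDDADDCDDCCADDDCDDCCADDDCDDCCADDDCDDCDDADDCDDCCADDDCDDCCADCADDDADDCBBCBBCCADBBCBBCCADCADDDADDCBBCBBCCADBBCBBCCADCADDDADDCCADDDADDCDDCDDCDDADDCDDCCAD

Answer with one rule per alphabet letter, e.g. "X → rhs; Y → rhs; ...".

A->DDA, B->BBC, C->CAD, D->DDC

  step 1 ⇒ step 2: DDACADBBC ⇒ DDC·DDC·DDA·CAD·DDA·DDC·BBC·BBC·CAD
    A ↦ DDA
    B ↦ BBC
    C ↦ CAD
    D ↦ DDC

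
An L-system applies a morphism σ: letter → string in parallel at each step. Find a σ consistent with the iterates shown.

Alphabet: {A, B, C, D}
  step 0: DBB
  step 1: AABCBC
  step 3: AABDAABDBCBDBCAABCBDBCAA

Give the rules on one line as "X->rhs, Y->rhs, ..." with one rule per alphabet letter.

A->DC, B->BC, C->BD, D->AA

  step 0 ⇒ step 1: DBB ⇒ AA·BC·BC
    B ↦ BC
    D ↦ AA
    A ↦ DC  (constrained at step 1)
    C ↦ BD  (constrained at step 1)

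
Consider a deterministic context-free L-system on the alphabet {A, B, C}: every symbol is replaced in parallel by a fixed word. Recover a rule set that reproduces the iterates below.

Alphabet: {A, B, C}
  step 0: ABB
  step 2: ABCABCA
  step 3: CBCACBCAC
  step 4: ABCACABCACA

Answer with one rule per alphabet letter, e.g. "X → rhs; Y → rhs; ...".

A->C, B->BC, C->A

  step 3 ⇒ step 4: CBCACBCAC ⇒ A·BC·A·C·A·BC·A·C·A
    A ↦ C
    B ↦ BC
    C ↦ A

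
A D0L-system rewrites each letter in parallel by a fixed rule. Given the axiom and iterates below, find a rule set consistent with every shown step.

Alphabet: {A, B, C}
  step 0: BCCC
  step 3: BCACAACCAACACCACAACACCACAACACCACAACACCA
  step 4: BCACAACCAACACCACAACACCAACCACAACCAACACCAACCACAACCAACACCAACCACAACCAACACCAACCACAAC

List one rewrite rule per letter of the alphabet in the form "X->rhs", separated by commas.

  step 3 ⇒ step 4: BCACAACCAACACCACAACACCACAACACCACAACACCA ⇒ BCA·CA·AC·CA·AC·AC·CA·CA·AC·AC·CA·AC·CA·CA·AC·CA·AC·AC·CA·AC·CA·CA·AC·CA·AC·AC·CA·AC·CA·CA·AC·CA·AC·AC·CA·AC·CA·CA·AC
    A ↦ AC
    B ↦ BCA
    C ↦ CA

A->AC, B->BCA, C->CA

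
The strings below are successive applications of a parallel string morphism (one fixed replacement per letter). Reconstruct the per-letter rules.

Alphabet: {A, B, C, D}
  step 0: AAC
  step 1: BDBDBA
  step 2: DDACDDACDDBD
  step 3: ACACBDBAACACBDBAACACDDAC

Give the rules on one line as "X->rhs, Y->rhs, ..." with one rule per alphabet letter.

A->BD, B->DD, C->BA, D->AC

  step 2 ⇒ step 3: DDACDDACDDBD ⇒ AC·AC·BD·BA·AC·AC·BD·BA·AC·AC·DD·AC
    A ↦ BD
    B ↦ DD
    C ↦ BA
    D ↦ AC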